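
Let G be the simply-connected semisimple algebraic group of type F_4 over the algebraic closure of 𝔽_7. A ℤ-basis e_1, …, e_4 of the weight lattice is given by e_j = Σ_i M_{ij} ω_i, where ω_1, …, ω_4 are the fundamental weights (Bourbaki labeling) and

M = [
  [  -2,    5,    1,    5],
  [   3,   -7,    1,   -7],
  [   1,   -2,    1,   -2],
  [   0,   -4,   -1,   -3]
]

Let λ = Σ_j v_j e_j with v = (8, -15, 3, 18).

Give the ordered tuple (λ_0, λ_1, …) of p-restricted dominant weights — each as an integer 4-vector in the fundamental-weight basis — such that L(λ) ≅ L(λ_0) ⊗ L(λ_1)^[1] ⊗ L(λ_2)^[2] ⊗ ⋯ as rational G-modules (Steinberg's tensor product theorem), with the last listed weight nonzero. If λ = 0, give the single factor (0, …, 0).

Compute c_i = Σ_j M_{ij} v_j with v = (8, -15, 3, 18):
  c_1 = -2*8 + 5*-15 + 1*3 + 5*18 = 2
  c_2 = 3*8 + -7*-15 + 1*3 + -7*18 = 6
  c_3 = 1*8 + -2*-15 + 1*3 + -2*18 = 5
  c_4 = 0*8 + -4*-15 + -1*3 + -3*18 = 3
Base-7 expansion of each c_i:
  c_1 = 2 = 2·7^0
  c_2 = 6 = 6·7^0
  c_3 = 5 = 5·7^0
  c_4 = 3 = 3·7^0
Factor λ_0 = (2, 6, 5, 3)

((2, 6, 5, 3),)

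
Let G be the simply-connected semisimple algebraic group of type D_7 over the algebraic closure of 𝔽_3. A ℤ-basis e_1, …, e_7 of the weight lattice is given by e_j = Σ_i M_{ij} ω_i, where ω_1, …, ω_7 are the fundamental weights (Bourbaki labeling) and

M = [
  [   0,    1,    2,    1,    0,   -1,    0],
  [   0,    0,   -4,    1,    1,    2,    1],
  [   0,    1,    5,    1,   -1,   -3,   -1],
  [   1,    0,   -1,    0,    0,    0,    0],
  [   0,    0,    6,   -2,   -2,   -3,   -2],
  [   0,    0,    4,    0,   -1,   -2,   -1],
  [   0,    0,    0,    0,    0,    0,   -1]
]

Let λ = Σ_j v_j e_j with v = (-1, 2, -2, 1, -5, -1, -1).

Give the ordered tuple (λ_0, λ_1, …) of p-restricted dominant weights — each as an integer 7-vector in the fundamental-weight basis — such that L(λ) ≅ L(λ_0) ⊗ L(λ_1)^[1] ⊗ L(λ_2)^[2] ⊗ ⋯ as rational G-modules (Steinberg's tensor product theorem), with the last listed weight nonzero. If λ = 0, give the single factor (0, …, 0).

In the fundamental-weight basis, λ has coordinates c = M·v (v = (-1, 2, -2, 1, -5, -1, -1)):
  c_1 = 0*-1 + 1*2 + 2*-2 + 1*1 + 0*-5 + -1*-1 + 0*-1 = 0
  c_2 = 0*-1 + 0*2 + -4*-2 + 1*1 + 1*-5 + 2*-1 + 1*-1 = 1
  c_3 = 0*-1 + 1*2 + 5*-2 + 1*1 + -1*-5 + -3*-1 + -1*-1 = 2
  c_4 = 1*-1 + 0*2 + -1*-2 + 0*1 + 0*-5 + 0*-1 + 0*-1 = 1
  c_5 = 0*-1 + 0*2 + 6*-2 + -2*1 + -2*-5 + -3*-1 + -2*-1 = 1
  c_6 = 0*-1 + 0*2 + 4*-2 + 0*1 + -1*-5 + -2*-1 + -1*-1 = 0
  c_7 = 0*-1 + 0*2 + 0*-2 + 0*1 + 0*-5 + 0*-1 + -1*-1 = 1
Base-3 expansion of each c_i:
  c_1 = 0
  c_2 = 1 = 1·3^0
  c_3 = 2 = 2·3^0
  c_4 = 1 = 1·3^0
  c_5 = 1 = 1·3^0
  c_6 = 0
  c_7 = 1 = 1·3^0
p-restricted factor λ_0 = (0, 1, 2, 1, 1, 0, 1)

((0, 1, 2, 1, 1, 0, 1),)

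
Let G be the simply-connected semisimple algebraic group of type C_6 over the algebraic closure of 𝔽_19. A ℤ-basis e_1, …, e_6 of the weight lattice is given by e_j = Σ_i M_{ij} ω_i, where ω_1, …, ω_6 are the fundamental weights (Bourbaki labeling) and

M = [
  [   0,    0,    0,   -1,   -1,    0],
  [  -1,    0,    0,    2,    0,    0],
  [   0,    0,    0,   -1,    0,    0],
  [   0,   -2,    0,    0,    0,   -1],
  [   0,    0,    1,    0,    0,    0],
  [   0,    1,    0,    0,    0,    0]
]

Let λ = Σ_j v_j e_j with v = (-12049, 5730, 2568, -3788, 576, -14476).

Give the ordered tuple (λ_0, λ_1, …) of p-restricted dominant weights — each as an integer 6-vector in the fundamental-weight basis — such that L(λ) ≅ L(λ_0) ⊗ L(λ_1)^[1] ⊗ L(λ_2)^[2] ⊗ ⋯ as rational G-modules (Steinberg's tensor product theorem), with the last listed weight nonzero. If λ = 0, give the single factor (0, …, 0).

((1, 8, 7, 14, 3, 11), (17, 7, 9, 6, 2, 16), (8, 12, 10, 8, 7, 15))

ω-coordinates c = M·v, v = (-12049, 5730, 2568, -3788, 576, -14476):
  c_1 = (0)·(-12049) + (0)·(5730) + (0)·(2568) + (-1)·(-3788) + (-1)·(576) + (0)·(-14476) = 3212
  c_2 = (-1)·(-12049) + (0)·(5730) + (0)·(2568) + (2)·(-3788) + (0)·(576) + (0)·(-14476) = 4473
  c_3 = (0)·(-12049) + (0)·(5730) + (0)·(2568) + (-1)·(-3788) + (0)·(576) + (0)·(-14476) = 3788
  c_4 = (0)·(-12049) + (-2)·(5730) + (0)·(2568) + (0)·(-3788) + (0)·(576) + (-1)·(-14476) = 3016
  c_5 = (0)·(-12049) + (0)·(5730) + (1)·(2568) + (0)·(-3788) + (0)·(576) + (0)·(-14476) = 2568
  c_6 = (0)·(-12049) + (1)·(5730) + (0)·(2568) + (0)·(-3788) + (0)·(576) + (0)·(-14476) = 5730
Base-19 expansion of each c_i:
  c_1 = 3212 = 1·19^0 + 17·19^1 + 8·19^2
  c_2 = 4473 = 8·19^0 + 7·19^1 + 12·19^2
  c_3 = 3788 = 7·19^0 + 9·19^1 + 10·19^2
  c_4 = 3016 = 14·19^0 + 6·19^1 + 8·19^2
  c_5 = 2568 = 3·19^0 + 2·19^1 + 7·19^2
  c_6 = 5730 = 11·19^0 + 16·19^1 + 15·19^2
Factor λ_0 = (1, 8, 7, 14, 3, 11)
Factor λ_1 = (17, 7, 9, 6, 2, 16)
Factor λ_2 = (8, 12, 10, 8, 7, 15)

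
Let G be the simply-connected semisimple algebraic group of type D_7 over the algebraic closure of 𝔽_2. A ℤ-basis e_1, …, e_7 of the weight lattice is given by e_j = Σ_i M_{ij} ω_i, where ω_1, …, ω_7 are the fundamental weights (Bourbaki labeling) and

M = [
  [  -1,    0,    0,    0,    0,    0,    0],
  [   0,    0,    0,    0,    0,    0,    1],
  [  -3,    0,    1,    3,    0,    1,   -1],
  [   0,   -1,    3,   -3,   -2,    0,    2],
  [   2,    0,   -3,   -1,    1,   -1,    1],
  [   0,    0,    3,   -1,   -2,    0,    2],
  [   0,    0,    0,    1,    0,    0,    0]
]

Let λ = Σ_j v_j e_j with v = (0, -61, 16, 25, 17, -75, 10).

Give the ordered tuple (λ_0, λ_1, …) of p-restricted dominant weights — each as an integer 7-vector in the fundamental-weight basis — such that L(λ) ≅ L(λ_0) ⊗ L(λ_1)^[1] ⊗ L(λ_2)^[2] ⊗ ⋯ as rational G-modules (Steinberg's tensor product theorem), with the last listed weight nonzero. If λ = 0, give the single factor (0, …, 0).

Compute c_i = Σ_j M_{ij} v_j with v = (0, -61, 16, 25, 17, -75, 10):
  c_1 = (-1)·(0) + (0)·(-61) + 0·16 + 0·25 + 0·17 + (0)·(-75) + 0·10 = 0
  c_2 = 0·0 + (0)·(-61) + 0·16 + 0·25 + 0·17 + (0)·(-75) + 1·10 = 10
  c_3 = (-3)·(0) + (0)·(-61) + 1·16 + 3·25 + 0·17 + (1)·(-75) + (-1)·(10) = 6
  c_4 = 0·0 + (-1)·(-61) + 3·16 + (-3)·(25) + (-2)·(17) + (0)·(-75) + 2·10 = 20
  c_5 = 2·0 + (0)·(-61) + (-3)·(16) + (-1)·(25) + 1·17 + (-1)·(-75) + 1·10 = 29
  c_6 = 0·0 + (0)·(-61) + 3·16 + (-1)·(25) + (-2)·(17) + (0)·(-75) + 2·10 = 9
  c_7 = 0·0 + (0)·(-61) + 0·16 + 1·25 + 0·17 + (0)·(-75) + 0·10 = 25
Base-2 expansion of each c_i:
  c_1 = 0
  c_2 = 10 = 0·2^0 + 1·2^1 + 0·2^2 + 1·2^3
  c_3 = 6 = 0·2^0 + 1·2^1 + 1·2^2
  c_4 = 20 = 0·2^0 + 0·2^1 + 1·2^2 + 0·2^3 + 1·2^4
  c_5 = 29 = 1·2^0 + 0·2^1 + 1·2^2 + 1·2^3 + 1·2^4
  c_6 = 9 = 1·2^0 + 0·2^1 + 0·2^2 + 1·2^3
  c_7 = 25 = 1·2^0 + 0·2^1 + 0·2^2 + 1·2^3 + 1·2^4
p-restricted factor λ_0 = (0, 0, 0, 0, 1, 1, 1)
p-restricted factor λ_1 = (0, 1, 1, 0, 0, 0, 0)
p-restricted factor λ_2 = (0, 0, 1, 1, 1, 0, 0)
p-restricted factor λ_3 = (0, 1, 0, 0, 1, 1, 1)
p-restricted factor λ_4 = (0, 0, 0, 1, 1, 0, 1)

((0, 0, 0, 0, 1, 1, 1), (0, 1, 1, 0, 0, 0, 0), (0, 0, 1, 1, 1, 0, 0), (0, 1, 0, 0, 1, 1, 1), (0, 0, 0, 1, 1, 0, 1))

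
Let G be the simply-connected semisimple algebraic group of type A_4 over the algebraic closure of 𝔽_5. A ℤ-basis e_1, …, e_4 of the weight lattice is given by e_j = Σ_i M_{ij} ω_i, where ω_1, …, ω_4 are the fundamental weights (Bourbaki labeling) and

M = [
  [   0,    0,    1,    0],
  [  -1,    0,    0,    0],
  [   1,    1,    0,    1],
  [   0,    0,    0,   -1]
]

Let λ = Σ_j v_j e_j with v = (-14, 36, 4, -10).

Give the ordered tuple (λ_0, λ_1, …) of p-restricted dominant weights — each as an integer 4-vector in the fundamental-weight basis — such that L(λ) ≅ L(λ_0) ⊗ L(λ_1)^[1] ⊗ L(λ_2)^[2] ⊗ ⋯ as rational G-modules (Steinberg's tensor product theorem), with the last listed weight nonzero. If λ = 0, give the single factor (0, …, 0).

ω-coordinates c = M·v, v = (-14, 36, 4, -10):
  c_1 = (0)·(-14) + 0·36 + 1·4 + (0)·(-10) = 4
  c_2 = (-1)·(-14) + 0·36 + 0·4 + (0)·(-10) = 14
  c_3 = (1)·(-14) + 1·36 + 0·4 + (1)·(-10) = 12
  c_4 = (0)·(-14) + 0·36 + 0·4 + (-1)·(-10) = 10
Writing each c_i in base p = 5:
  c_1 = 4 = 4·5^0
  c_2 = 14 = 4·5^0 + 2·5^1
  c_3 = 12 = 2·5^0 + 2·5^1
  c_4 = 10 = 0·5^0 + 2·5^1
p-restricted factor λ_0 = (4, 4, 2, 0)
p-restricted factor λ_1 = (0, 2, 2, 2)

((4, 4, 2, 0), (0, 2, 2, 2))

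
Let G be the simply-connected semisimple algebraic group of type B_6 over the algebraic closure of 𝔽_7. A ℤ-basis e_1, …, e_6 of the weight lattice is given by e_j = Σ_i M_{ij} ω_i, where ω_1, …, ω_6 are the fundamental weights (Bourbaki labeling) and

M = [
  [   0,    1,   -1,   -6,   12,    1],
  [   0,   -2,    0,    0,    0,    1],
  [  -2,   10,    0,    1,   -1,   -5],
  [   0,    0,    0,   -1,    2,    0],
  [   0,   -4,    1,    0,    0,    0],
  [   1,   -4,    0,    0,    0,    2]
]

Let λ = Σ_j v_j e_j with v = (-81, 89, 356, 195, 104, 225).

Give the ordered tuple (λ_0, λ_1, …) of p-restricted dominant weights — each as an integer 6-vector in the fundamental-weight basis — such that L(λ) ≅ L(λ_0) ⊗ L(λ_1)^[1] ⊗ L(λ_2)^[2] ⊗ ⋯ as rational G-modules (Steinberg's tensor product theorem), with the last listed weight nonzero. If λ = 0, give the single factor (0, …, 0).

Converting to the ω-basis (c_i = row i of M dotted with v = (-81, 89, 356, 195, 104, 225)):
  c_1 = 0*-81 + 1*89 + -1*356 + -6*195 + 12*104 + 1*225 = 36
  c_2 = 0*-81 + -2*89 + 0*356 + 0*195 + 0*104 + 1*225 = 47
  c_3 = -2*-81 + 10*89 + 0*356 + 1*195 + -1*104 + -5*225 = 18
  c_4 = 0*-81 + 0*89 + 0*356 + -1*195 + 2*104 + 0*225 = 13
  c_5 = 0*-81 + -4*89 + 1*356 + 0*195 + 0*104 + 0*225 = 0
  c_6 = 1*-81 + -4*89 + 0*356 + 0*195 + 0*104 + 2*225 = 13
p = 7; digits c_i = Σ_j d_{ij}·7^j, 0 ≤ d_{ij} < 7:
  c_1 = 36 = 1·7^0 + 5·7^1
  c_2 = 47 = 5·7^0 + 6·7^1
  c_3 = 18 = 4·7^0 + 2·7^1
  c_4 = 13 = 6·7^0 + 1·7^1
  c_5 = 0
  c_6 = 13 = 6·7^0 + 1·7^1
Factor λ_0 = (1, 5, 4, 6, 0, 6)
Factor λ_1 = (5, 6, 2, 1, 0, 1)

((1, 5, 4, 6, 0, 6), (5, 6, 2, 1, 0, 1))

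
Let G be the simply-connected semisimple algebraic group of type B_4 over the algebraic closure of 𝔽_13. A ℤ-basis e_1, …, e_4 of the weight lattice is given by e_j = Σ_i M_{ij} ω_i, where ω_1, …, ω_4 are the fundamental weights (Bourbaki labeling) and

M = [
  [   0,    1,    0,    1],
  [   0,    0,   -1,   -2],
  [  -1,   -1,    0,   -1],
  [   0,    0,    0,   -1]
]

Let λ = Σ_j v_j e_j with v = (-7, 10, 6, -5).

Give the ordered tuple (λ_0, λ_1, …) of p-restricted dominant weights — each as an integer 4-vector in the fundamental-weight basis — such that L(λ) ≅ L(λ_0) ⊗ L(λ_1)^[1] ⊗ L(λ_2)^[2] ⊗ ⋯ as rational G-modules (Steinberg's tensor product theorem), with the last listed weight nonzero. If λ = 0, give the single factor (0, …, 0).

Converting to the ω-basis (c_i = row i of M dotted with v = (-7, 10, 6, -5)):
  c_1 = (0)·(-7) + 1·10 + 0·6 + (1)·(-5) = 5
  c_2 = (0)·(-7) + 0·10 + (-1)·(6) + (-2)·(-5) = 4
  c_3 = (-1)·(-7) + (-1)·(10) + 0·6 + (-1)·(-5) = 2
  c_4 = (0)·(-7) + 0·10 + 0·6 + (-1)·(-5) = 5
Writing each c_i in base p = 13:
  c_1 = 5 = 5·13^0
  c_2 = 4 = 4·13^0
  c_3 = 2 = 2·13^0
  c_4 = 5 = 5·13^0
Factor λ_0 = (5, 4, 2, 5)

((5, 4, 2, 5),)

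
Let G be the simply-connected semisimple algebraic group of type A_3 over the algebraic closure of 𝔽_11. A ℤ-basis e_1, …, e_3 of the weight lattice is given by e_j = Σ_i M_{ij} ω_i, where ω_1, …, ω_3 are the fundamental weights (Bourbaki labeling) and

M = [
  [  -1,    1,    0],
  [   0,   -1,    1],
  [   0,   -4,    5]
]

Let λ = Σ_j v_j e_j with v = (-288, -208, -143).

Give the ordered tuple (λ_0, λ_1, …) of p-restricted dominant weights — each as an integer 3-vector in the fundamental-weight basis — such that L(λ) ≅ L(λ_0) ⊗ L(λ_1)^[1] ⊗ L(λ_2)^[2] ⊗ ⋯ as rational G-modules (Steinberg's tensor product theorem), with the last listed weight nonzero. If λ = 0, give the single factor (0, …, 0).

Converting to the ω-basis (c_i = row i of M dotted with v = (-288, -208, -143)):
  c_1 = (-1)·(-288) + (1)·(-208) + (0)·(-143) = 80
  c_2 = (0)·(-288) + (-1)·(-208) + (1)·(-143) = 65
  c_3 = (0)·(-288) + (-4)·(-208) + (5)·(-143) = 117
Expand coordinatewise in base 11:
  c_1 = 80 = 3·11^0 + 7·11^1
  c_2 = 65 = 10·11^0 + 5·11^1
  c_3 = 117 = 7·11^0 + 10·11^1
Factor λ_0 = (3, 10, 7)
Factor λ_1 = (7, 5, 10)

((3, 10, 7), (7, 5, 10))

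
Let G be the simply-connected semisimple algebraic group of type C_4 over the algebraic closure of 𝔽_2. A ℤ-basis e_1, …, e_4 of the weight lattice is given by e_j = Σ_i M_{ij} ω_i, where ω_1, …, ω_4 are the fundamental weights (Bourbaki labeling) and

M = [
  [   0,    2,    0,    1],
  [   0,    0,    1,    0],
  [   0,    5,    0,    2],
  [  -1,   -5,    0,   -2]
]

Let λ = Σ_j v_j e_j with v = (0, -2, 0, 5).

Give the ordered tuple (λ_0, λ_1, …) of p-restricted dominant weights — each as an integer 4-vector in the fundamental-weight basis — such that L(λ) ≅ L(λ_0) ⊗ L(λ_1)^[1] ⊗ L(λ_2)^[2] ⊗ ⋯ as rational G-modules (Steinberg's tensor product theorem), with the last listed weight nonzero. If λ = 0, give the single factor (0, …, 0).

Converting to the ω-basis (c_i = row i of M dotted with v = (0, -2, 0, 5)):
  c_1 = 0*0 + 2*-2 + 0*0 + 1*5 = 1
  c_2 = 0*0 + 0*-2 + 1*0 + 0*5 = 0
  c_3 = 0*0 + 5*-2 + 0*0 + 2*5 = 0
  c_4 = -1*0 + -5*-2 + 0*0 + -2*5 = 0
p = 2; digits c_i = Σ_j d_{ij}·2^j, 0 ≤ d_{ij} < 2:
  c_1 = 1 = 1·2^0
  c_2 = 0
  c_3 = 0
  c_4 = 0
Factor λ_0 = (1, 0, 0, 0)

((1, 0, 0, 0),)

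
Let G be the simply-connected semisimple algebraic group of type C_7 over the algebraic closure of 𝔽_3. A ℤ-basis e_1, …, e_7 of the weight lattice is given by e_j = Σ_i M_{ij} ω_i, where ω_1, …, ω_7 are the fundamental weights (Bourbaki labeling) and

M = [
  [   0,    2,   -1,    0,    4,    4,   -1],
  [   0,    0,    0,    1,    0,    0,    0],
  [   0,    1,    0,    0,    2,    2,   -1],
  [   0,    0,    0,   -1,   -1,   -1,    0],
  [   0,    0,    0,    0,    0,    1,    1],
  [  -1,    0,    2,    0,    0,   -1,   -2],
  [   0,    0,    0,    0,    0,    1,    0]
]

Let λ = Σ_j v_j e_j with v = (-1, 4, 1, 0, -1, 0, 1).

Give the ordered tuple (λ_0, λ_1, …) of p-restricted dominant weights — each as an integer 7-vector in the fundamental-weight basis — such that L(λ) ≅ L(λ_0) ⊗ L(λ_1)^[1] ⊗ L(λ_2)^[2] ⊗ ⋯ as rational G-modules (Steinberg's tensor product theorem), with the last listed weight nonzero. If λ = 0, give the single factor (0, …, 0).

Compute c_i = Σ_j M_{ij} v_j with v = (-1, 4, 1, 0, -1, 0, 1):
  c_1 = (0)·(-1) + (2)·(4) + (-1)·(1) + (0)·(0) + (4)·(-1) + (4)·(0) + (-1)·(1) = 2
  c_2 = (0)·(-1) + (0)·(4) + (0)·(1) + (1)·(0) + (0)·(-1) + (0)·(0) + (0)·(1) = 0
  c_3 = (0)·(-1) + (1)·(4) + (0)·(1) + (0)·(0) + (2)·(-1) + (2)·(0) + (-1)·(1) = 1
  c_4 = (0)·(-1) + (0)·(4) + (0)·(1) + (-1)·(0) + (-1)·(-1) + (-1)·(0) + (0)·(1) = 1
  c_5 = (0)·(-1) + (0)·(4) + (0)·(1) + (0)·(0) + (0)·(-1) + (1)·(0) + (1)·(1) = 1
  c_6 = (-1)·(-1) + (0)·(4) + (2)·(1) + (0)·(0) + (0)·(-1) + (-1)·(0) + (-2)·(1) = 1
  c_7 = (0)·(-1) + (0)·(4) + (0)·(1) + (0)·(0) + (0)·(-1) + (1)·(0) + (0)·(1) = 0
p = 3; digits c_i = Σ_j d_{ij}·3^j, 0 ≤ d_{ij} < 3:
  c_1 = 2 = 2·3^0
  c_2 = 0
  c_3 = 1 = 1·3^0
  c_4 = 1 = 1·3^0
  c_5 = 1 = 1·3^0
  c_6 = 1 = 1·3^0
  c_7 = 0
p-restricted factor λ_0 = (2, 0, 1, 1, 1, 1, 0)

((2, 0, 1, 1, 1, 1, 0),)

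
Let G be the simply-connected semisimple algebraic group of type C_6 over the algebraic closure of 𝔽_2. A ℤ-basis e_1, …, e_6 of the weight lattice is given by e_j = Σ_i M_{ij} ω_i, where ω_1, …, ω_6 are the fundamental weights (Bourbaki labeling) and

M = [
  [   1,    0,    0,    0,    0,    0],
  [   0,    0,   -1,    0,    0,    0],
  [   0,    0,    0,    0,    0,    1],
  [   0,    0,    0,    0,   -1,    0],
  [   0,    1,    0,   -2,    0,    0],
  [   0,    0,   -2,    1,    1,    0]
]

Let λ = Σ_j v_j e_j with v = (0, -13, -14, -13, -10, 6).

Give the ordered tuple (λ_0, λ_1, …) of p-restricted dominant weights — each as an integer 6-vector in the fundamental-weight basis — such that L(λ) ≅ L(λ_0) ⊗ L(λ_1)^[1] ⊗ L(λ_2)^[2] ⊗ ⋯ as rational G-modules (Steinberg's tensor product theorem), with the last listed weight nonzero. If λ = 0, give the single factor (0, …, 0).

Compute c_i = Σ_j M_{ij} v_j with v = (0, -13, -14, -13, -10, 6):
  c_1 = (1)·(0) + (0)·(-13) + (0)·(-14) + (0)·(-13) + (0)·(-10) + (0)·(6) = 0
  c_2 = (0)·(0) + (0)·(-13) + (-1)·(-14) + (0)·(-13) + (0)·(-10) + (0)·(6) = 14
  c_3 = (0)·(0) + (0)·(-13) + (0)·(-14) + (0)·(-13) + (0)·(-10) + (1)·(6) = 6
  c_4 = (0)·(0) + (0)·(-13) + (0)·(-14) + (0)·(-13) + (-1)·(-10) + (0)·(6) = 10
  c_5 = (0)·(0) + (1)·(-13) + (0)·(-14) + (-2)·(-13) + (0)·(-10) + (0)·(6) = 13
  c_6 = (0)·(0) + (0)·(-13) + (-2)·(-14) + (1)·(-13) + (1)·(-10) + (0)·(6) = 5
p = 2; digits c_i = Σ_j d_{ij}·2^j, 0 ≤ d_{ij} < 2:
  c_1 = 0
  c_2 = 14 = 0·2^0 + 1·2^1 + 1·2^2 + 1·2^3
  c_3 = 6 = 0·2^0 + 1·2^1 + 1·2^2
  c_4 = 10 = 0·2^0 + 1·2^1 + 0·2^2 + 1·2^3
  c_5 = 13 = 1·2^0 + 0·2^1 + 1·2^2 + 1·2^3
  c_6 = 5 = 1·2^0 + 0·2^1 + 1·2^2
λ_0 = (0, 0, 0, 0, 1, 1)
λ_1 = (0, 1, 1, 1, 0, 0)
λ_2 = (0, 1, 1, 0, 1, 1)
λ_3 = (0, 1, 0, 1, 1, 0)

((0, 0, 0, 0, 1, 1), (0, 1, 1, 1, 0, 0), (0, 1, 1, 0, 1, 1), (0, 1, 0, 1, 1, 0))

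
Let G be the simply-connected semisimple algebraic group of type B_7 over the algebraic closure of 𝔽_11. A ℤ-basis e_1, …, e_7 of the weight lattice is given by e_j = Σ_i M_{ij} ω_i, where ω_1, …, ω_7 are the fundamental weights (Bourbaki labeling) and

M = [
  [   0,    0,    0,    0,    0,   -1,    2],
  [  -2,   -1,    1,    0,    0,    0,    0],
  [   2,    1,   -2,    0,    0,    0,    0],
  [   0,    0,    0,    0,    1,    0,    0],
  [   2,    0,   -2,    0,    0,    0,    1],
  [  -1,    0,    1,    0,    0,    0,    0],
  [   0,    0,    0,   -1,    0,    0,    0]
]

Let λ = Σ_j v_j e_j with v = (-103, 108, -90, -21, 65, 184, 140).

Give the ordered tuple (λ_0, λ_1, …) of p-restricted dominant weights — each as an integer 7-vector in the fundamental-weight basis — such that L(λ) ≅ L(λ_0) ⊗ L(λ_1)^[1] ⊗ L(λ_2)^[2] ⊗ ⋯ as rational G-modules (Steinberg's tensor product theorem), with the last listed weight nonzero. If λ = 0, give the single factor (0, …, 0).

((8, 8, 5, 10, 4, 2, 10), (8, 0, 7, 5, 10, 1, 1))

Compute c_i = Σ_j M_{ij} v_j with v = (-103, 108, -90, -21, 65, 184, 140):
  c_1 = (0)·(-103) + 0·108 + (0)·(-90) + (0)·(-21) + 0·65 + (-1)·(184) + 2·140 = 96
  c_2 = (-2)·(-103) + (-1)·(108) + (1)·(-90) + (0)·(-21) + 0·65 + 0·184 + 0·140 = 8
  c_3 = (2)·(-103) + 1·108 + (-2)·(-90) + (0)·(-21) + 0·65 + 0·184 + 0·140 = 82
  c_4 = (0)·(-103) + 0·108 + (0)·(-90) + (0)·(-21) + 1·65 + 0·184 + 0·140 = 65
  c_5 = (2)·(-103) + 0·108 + (-2)·(-90) + (0)·(-21) + 0·65 + 0·184 + 1·140 = 114
  c_6 = (-1)·(-103) + 0·108 + (1)·(-90) + (0)·(-21) + 0·65 + 0·184 + 0·140 = 13
  c_7 = (0)·(-103) + 0·108 + (0)·(-90) + (-1)·(-21) + 0·65 + 0·184 + 0·140 = 21
Writing each c_i in base p = 11:
  c_1 = 96 = 8·11^0 + 8·11^1
  c_2 = 8 = 8·11^0
  c_3 = 82 = 5·11^0 + 7·11^1
  c_4 = 65 = 10·11^0 + 5·11^1
  c_5 = 114 = 4·11^0 + 10·11^1
  c_6 = 13 = 2·11^0 + 1·11^1
  c_7 = 21 = 10·11^0 + 1·11^1
λ_0 = (8, 8, 5, 10, 4, 2, 10)
λ_1 = (8, 0, 7, 5, 10, 1, 1)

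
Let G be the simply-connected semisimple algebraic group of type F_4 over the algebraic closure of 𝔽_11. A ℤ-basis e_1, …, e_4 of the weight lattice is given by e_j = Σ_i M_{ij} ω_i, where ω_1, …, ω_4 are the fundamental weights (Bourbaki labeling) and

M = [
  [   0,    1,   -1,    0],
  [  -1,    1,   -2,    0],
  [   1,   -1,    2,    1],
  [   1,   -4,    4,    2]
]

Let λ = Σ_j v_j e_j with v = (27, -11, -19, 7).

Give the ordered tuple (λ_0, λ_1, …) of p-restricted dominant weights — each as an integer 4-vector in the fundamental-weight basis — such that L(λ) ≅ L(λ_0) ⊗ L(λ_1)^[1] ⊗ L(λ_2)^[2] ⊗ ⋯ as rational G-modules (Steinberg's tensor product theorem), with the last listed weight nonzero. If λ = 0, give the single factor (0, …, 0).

((8, 0, 7, 9),)

ω-coordinates c = M·v, v = (27, -11, -19, 7):
  c_1 = 0*27 + 1*-11 + -1*-19 + 0*7 = 8
  c_2 = -1*27 + 1*-11 + -2*-19 + 0*7 = 0
  c_3 = 1*27 + -1*-11 + 2*-19 + 1*7 = 7
  c_4 = 1*27 + -4*-11 + 4*-19 + 2*7 = 9
Writing each c_i in base p = 11:
  c_1 = 8 = 8·11^0
  c_2 = 0
  c_3 = 7 = 7·11^0
  c_4 = 9 = 9·11^0
p-restricted factor λ_0 = (8, 0, 7, 9)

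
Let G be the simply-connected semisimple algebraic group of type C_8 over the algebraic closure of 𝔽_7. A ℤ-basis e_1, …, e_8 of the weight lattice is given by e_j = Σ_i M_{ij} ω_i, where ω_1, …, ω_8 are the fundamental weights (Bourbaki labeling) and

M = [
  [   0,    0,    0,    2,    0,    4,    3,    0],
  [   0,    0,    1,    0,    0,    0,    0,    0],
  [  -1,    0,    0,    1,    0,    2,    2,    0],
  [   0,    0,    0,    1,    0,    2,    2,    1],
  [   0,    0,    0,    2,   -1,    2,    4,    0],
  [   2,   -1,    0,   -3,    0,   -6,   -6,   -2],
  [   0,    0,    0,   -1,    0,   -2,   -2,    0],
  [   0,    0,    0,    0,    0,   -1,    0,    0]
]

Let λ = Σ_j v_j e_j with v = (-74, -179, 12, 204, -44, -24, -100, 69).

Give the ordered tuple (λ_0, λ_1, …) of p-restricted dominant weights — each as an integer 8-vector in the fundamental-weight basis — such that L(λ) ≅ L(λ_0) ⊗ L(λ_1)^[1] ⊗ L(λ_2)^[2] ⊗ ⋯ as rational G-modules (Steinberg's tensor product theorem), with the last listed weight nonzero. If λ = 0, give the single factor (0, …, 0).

Converting to the ω-basis (c_i = row i of M dotted with v = (-74, -179, 12, 204, -44, -24, -100, 69)):
  c_1 = (0)·(-74) + (0)·(-179) + 0·12 + 2·204 + (0)·(-44) + (4)·(-24) + (3)·(-100) + 0·69 = 12
  c_2 = (0)·(-74) + (0)·(-179) + 1·12 + 0·204 + (0)·(-44) + (0)·(-24) + (0)·(-100) + 0·69 = 12
  c_3 = (-1)·(-74) + (0)·(-179) + 0·12 + 1·204 + (0)·(-44) + (2)·(-24) + (2)·(-100) + 0·69 = 30
  c_4 = (0)·(-74) + (0)·(-179) + 0·12 + 1·204 + (0)·(-44) + (2)·(-24) + (2)·(-100) + 1·69 = 25
  c_5 = (0)·(-74) + (0)·(-179) + 0·12 + 2·204 + (-1)·(-44) + (2)·(-24) + (4)·(-100) + 0·69 = 4
  c_6 = (2)·(-74) + (-1)·(-179) + 0·12 + (-3)·(204) + (0)·(-44) + (-6)·(-24) + (-6)·(-100) + (-2)·(69) = 25
  c_7 = (0)·(-74) + (0)·(-179) + 0·12 + (-1)·(204) + (0)·(-44) + (-2)·(-24) + (-2)·(-100) + 0·69 = 44
  c_8 = (0)·(-74) + (0)·(-179) + 0·12 + 0·204 + (0)·(-44) + (-1)·(-24) + (0)·(-100) + 0·69 = 24
p = 7; digits c_i = Σ_j d_{ij}·7^j, 0 ≤ d_{ij} < 7:
  c_1 = 12 = 5·7^0 + 1·7^1
  c_2 = 12 = 5·7^0 + 1·7^1
  c_3 = 30 = 2·7^0 + 4·7^1
  c_4 = 25 = 4·7^0 + 3·7^1
  c_5 = 4 = 4·7^0
  c_6 = 25 = 4·7^0 + 3·7^1
  c_7 = 44 = 2·7^0 + 6·7^1
  c_8 = 24 = 3·7^0 + 3·7^1
λ_0 = (5, 5, 2, 4, 4, 4, 2, 3)
λ_1 = (1, 1, 4, 3, 0, 3, 6, 3)

((5, 5, 2, 4, 4, 4, 2, 3), (1, 1, 4, 3, 0, 3, 6, 3))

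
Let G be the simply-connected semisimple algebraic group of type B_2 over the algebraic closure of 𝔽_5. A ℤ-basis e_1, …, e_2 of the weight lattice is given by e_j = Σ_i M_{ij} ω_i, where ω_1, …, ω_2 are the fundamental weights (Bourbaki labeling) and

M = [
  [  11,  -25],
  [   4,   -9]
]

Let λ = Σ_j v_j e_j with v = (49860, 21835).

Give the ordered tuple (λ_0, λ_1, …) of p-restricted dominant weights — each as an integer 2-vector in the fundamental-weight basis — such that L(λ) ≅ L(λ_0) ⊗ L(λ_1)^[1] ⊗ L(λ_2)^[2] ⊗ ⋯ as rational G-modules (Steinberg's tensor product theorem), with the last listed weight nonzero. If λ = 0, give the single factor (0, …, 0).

Change of basis e → ω: c = M·v where v = (49860, 21835):
  c_1 = 11·49860 + (-25)·(21835) = 2585
  c_2 = 4·49860 + (-9)·(21835) = 2925
Expand coordinatewise in base 5:
  c_1 = 2585 = 0·5^0 + 2·5^1 + 3·5^2 + 0·5^3 + 4·5^4
  c_2 = 2925 = 0·5^0 + 0·5^1 + 2·5^2 + 3·5^3 + 4·5^4
p-restricted factor λ_0 = (0, 0)
p-restricted factor λ_1 = (2, 0)
p-restricted factor λ_2 = (3, 2)
p-restricted factor λ_3 = (0, 3)
p-restricted factor λ_4 = (4, 4)

((0, 0), (2, 0), (3, 2), (0, 3), (4, 4))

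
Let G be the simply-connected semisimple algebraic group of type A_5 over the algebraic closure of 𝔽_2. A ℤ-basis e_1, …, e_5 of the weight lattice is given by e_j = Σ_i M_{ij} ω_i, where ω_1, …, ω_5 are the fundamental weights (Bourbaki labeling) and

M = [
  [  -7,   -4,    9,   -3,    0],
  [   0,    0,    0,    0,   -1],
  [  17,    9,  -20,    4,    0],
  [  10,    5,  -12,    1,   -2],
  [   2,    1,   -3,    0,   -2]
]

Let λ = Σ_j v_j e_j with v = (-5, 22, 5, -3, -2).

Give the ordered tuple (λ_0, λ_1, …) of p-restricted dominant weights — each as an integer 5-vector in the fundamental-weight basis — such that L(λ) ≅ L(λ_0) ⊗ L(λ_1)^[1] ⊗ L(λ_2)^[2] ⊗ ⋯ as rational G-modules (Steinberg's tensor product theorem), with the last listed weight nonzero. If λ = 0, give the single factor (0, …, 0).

Compute c_i = Σ_j M_{ij} v_j with v = (-5, 22, 5, -3, -2):
  c_1 = (-7)·(-5) + (-4)·(22) + 9·5 + (-3)·(-3) + (0)·(-2) = 1
  c_2 = (0)·(-5) + 0·22 + 0·5 + (0)·(-3) + (-1)·(-2) = 2
  c_3 = (17)·(-5) + 9·22 + (-20)·(5) + (4)·(-3) + (0)·(-2) = 1
  c_4 = (10)·(-5) + 5·22 + (-12)·(5) + (1)·(-3) + (-2)·(-2) = 1
  c_5 = (2)·(-5) + 1·22 + (-3)·(5) + (0)·(-3) + (-2)·(-2) = 1
Base-2 expansion of each c_i:
  c_1 = 1 = 1·2^0
  c_2 = 2 = 0·2^0 + 1·2^1
  c_3 = 1 = 1·2^0
  c_4 = 1 = 1·2^0
  c_5 = 1 = 1·2^0
p-restricted factor λ_0 = (1, 0, 1, 1, 1)
p-restricted factor λ_1 = (0, 1, 0, 0, 0)

((1, 0, 1, 1, 1), (0, 1, 0, 0, 0))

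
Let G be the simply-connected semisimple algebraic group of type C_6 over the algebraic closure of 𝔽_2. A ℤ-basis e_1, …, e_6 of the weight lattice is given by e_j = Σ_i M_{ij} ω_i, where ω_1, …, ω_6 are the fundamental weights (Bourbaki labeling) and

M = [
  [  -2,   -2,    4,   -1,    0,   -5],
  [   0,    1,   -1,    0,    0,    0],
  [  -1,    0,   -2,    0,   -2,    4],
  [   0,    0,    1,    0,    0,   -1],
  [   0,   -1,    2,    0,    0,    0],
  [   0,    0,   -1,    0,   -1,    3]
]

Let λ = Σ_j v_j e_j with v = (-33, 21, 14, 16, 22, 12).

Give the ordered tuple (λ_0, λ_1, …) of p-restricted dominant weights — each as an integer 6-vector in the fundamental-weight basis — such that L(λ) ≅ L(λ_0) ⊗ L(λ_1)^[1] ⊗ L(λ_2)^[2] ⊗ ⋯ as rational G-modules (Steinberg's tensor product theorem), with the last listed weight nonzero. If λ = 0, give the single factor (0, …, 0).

((0, 1, 1, 0, 1, 0), (0, 1, 0, 1, 1, 0), (1, 1, 0, 0, 1, 0), (0, 0, 1, 0, 0, 0))

ω-coordinates c = M·v, v = (-33, 21, 14, 16, 22, 12):
  c_1 = (-2)·(-33) + (-2)·(21) + 4·14 + (-1)·(16) + 0·22 + (-5)·(12) = 4
  c_2 = (0)·(-33) + 1·21 + (-1)·(14) + 0·16 + 0·22 + 0·12 = 7
  c_3 = (-1)·(-33) + 0·21 + (-2)·(14) + 0·16 + (-2)·(22) + 4·12 = 9
  c_4 = (0)·(-33) + 0·21 + 1·14 + 0·16 + 0·22 + (-1)·(12) = 2
  c_5 = (0)·(-33) + (-1)·(21) + 2·14 + 0·16 + 0·22 + 0·12 = 7
  c_6 = (0)·(-33) + 0·21 + (-1)·(14) + 0·16 + (-1)·(22) + 3·12 = 0
Writing each c_i in base p = 2:
  c_1 = 4 = 0·2^0 + 0·2^1 + 1·2^2
  c_2 = 7 = 1·2^0 + 1·2^1 + 1·2^2
  c_3 = 9 = 1·2^0 + 0·2^1 + 0·2^2 + 1·2^3
  c_4 = 2 = 0·2^0 + 1·2^1
  c_5 = 7 = 1·2^0 + 1·2^1 + 1·2^2
  c_6 = 0
λ_0 = (0, 1, 1, 0, 1, 0)
λ_1 = (0, 1, 0, 1, 1, 0)
λ_2 = (1, 1, 0, 0, 1, 0)
λ_3 = (0, 0, 1, 0, 0, 0)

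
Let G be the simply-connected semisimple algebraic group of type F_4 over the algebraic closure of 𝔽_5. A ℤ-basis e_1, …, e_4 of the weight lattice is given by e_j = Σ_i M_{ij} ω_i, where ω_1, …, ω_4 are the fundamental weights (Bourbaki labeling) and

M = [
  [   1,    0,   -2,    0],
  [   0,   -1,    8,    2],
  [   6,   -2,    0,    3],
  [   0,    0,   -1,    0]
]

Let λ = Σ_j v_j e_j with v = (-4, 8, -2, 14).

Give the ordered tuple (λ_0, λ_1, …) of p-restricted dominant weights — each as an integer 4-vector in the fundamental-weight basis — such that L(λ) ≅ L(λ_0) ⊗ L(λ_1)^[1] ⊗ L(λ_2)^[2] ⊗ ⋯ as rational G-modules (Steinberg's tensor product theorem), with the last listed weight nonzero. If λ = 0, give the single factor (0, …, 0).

((0, 4, 2, 2),)

Change of basis e → ω: c = M·v where v = (-4, 8, -2, 14):
  c_1 = (1)·(-4) + 0·8 + (-2)·(-2) + 0·14 = 0
  c_2 = (0)·(-4) + (-1)·(8) + (8)·(-2) + 2·14 = 4
  c_3 = (6)·(-4) + (-2)·(8) + (0)·(-2) + 3·14 = 2
  c_4 = (0)·(-4) + 0·8 + (-1)·(-2) + 0·14 = 2
Base-5 expansion of each c_i:
  c_1 = 0
  c_2 = 4 = 4·5^0
  c_3 = 2 = 2·5^0
  c_4 = 2 = 2·5^0
Factor λ_0 = (0, 4, 2, 2)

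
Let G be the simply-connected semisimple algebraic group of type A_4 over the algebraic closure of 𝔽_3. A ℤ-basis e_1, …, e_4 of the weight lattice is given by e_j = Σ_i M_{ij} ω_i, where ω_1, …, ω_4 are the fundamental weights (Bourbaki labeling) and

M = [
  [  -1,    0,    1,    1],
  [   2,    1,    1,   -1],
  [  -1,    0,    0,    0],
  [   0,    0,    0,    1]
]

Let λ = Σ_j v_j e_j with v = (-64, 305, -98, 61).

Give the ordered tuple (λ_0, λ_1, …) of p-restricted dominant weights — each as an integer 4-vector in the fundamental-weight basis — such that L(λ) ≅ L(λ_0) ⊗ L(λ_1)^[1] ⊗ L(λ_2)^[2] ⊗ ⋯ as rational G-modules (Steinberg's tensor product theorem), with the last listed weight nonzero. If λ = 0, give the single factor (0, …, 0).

((0, 0, 1, 1), (0, 0, 0, 2), (0, 2, 1, 0), (1, 0, 2, 2))

In the fundamental-weight basis, λ has coordinates c = M·v (v = (-64, 305, -98, 61)):
  c_1 = -1*-64 + 0*305 + 1*-98 + 1*61 = 27
  c_2 = 2*-64 + 1*305 + 1*-98 + -1*61 = 18
  c_3 = -1*-64 + 0*305 + 0*-98 + 0*61 = 64
  c_4 = 0*-64 + 0*305 + 0*-98 + 1*61 = 61
p = 3; digits c_i = Σ_j d_{ij}·3^j, 0 ≤ d_{ij} < 3:
  c_1 = 27 = 0·3^0 + 0·3^1 + 0·3^2 + 1·3^3
  c_2 = 18 = 0·3^0 + 0·3^1 + 2·3^2
  c_3 = 64 = 1·3^0 + 0·3^1 + 1·3^2 + 2·3^3
  c_4 = 61 = 1·3^0 + 2·3^1 + 0·3^2 + 2·3^3
Factor λ_0 = (0, 0, 1, 1)
Factor λ_1 = (0, 0, 0, 2)
Factor λ_2 = (0, 2, 1, 0)
Factor λ_3 = (1, 0, 2, 2)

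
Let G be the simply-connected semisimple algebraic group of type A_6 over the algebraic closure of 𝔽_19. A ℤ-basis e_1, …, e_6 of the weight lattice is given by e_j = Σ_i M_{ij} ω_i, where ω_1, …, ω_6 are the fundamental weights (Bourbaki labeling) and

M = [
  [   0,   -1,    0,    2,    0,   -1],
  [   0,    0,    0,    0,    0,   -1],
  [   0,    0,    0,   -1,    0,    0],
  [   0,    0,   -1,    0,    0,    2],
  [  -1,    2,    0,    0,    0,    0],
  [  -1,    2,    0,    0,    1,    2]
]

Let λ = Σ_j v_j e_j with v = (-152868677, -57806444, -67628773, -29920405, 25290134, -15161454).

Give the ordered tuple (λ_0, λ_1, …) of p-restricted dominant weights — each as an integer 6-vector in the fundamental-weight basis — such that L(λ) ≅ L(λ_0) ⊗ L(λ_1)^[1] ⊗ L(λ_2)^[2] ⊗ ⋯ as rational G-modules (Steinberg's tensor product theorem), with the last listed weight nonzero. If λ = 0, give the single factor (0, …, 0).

ω-coordinates c = M·v, v = (-152868677, -57806444, -67628773, -29920405, 25290134, -15161454):
  c_1 = (0)·(-152868677) + (-1)·(-57806444) + (0)·(-67628773) + (2)·(-29920405) + 0·25290134 + (-1)·(-15161454) = 13127088
  c_2 = (0)·(-152868677) + (0)·(-57806444) + (0)·(-67628773) + (0)·(-29920405) + 0·25290134 + (-1)·(-15161454) = 15161454
  c_3 = (0)·(-152868677) + (0)·(-57806444) + (0)·(-67628773) + (-1)·(-29920405) + 0·25290134 + (0)·(-15161454) = 29920405
  c_4 = (0)·(-152868677) + (0)·(-57806444) + (-1)·(-67628773) + (0)·(-29920405) + 0·25290134 + (2)·(-15161454) = 37305865
  c_5 = (-1)·(-152868677) + (2)·(-57806444) + (0)·(-67628773) + (0)·(-29920405) + 0·25290134 + (0)·(-15161454) = 37255789
  c_6 = (-1)·(-152868677) + (2)·(-57806444) + (0)·(-67628773) + (0)·(-29920405) + 1·25290134 + (2)·(-15161454) = 32223015
Base-19 expansion of each c_i:
  c_1 = 13127088 = 7·19^0 + 2·19^1 + 16·19^2 + 13·19^3 + 5·19^4 + 5·19^5
  c_2 = 15161454 = 5·19^0 + 9·19^1 + 8·19^2 + 6·19^3 + 2·19^4 + 6·19^5
  c_3 = 29920405 = 3·19^0 + 0·19^1 + 4·19^2 + 11·19^3 + 1·19^4 + 12·19^5
  c_4 = 37305865 = 11·19^0 + 6·19^1 + 18·19^2 + 4·19^3 + 1·19^4 + 15·19^5
  c_5 = 37255789 = 0·19^0 + 12·19^1 + 12·19^2 + 16·19^3 + 0·19^4 + 15·19^5
  c_6 = 32223015 = 3·19^0 + 8·19^1 + 17·19^2 + 4·19^3 + 0·19^4 + 13·19^5
λ_0 = (7, 5, 3, 11, 0, 3)
λ_1 = (2, 9, 0, 6, 12, 8)
λ_2 = (16, 8, 4, 18, 12, 17)
λ_3 = (13, 6, 11, 4, 16, 4)
λ_4 = (5, 2, 1, 1, 0, 0)
λ_5 = (5, 6, 12, 15, 15, 13)

((7, 5, 3, 11, 0, 3), (2, 9, 0, 6, 12, 8), (16, 8, 4, 18, 12, 17), (13, 6, 11, 4, 16, 4), (5, 2, 1, 1, 0, 0), (5, 6, 12, 15, 15, 13))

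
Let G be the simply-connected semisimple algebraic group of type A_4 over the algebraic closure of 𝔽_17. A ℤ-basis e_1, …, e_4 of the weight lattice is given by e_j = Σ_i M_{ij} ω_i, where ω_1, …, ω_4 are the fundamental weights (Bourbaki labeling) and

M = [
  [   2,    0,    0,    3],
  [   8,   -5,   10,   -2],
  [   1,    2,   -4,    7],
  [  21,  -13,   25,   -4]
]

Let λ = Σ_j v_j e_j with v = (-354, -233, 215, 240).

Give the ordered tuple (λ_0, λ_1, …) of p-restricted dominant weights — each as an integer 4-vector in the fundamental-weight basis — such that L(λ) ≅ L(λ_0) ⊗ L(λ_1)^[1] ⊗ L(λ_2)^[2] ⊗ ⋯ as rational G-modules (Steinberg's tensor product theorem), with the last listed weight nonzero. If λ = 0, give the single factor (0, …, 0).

((12, 3, 0, 10),)

Change of basis e → ω: c = M·v where v = (-354, -233, 215, 240):
  c_1 = (2)·(-354) + (0)·(-233) + (0)·(215) + (3)·(240) = 12
  c_2 = (8)·(-354) + (-5)·(-233) + (10)·(215) + (-2)·(240) = 3
  c_3 = (1)·(-354) + (2)·(-233) + (-4)·(215) + (7)·(240) = 0
  c_4 = (21)·(-354) + (-13)·(-233) + (25)·(215) + (-4)·(240) = 10
Expand coordinatewise in base 17:
  c_1 = 12 = 12·17^0
  c_2 = 3 = 3·17^0
  c_3 = 0
  c_4 = 10 = 10·17^0
λ_0 = (12, 3, 0, 10)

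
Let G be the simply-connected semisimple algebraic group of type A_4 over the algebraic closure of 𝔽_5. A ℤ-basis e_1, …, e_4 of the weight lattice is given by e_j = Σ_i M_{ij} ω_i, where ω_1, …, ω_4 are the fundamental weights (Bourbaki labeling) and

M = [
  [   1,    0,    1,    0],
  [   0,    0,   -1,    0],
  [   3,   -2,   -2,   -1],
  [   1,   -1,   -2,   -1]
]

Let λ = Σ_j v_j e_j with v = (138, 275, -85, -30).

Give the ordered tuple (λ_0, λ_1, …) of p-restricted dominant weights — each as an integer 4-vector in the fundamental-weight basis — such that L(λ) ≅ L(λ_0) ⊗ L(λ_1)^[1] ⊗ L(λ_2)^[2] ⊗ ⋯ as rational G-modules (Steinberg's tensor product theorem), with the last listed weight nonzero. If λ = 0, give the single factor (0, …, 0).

((3, 0, 4, 3), (0, 2, 2, 2), (2, 3, 2, 2))

ω-coordinates c = M·v, v = (138, 275, -85, -30):
  c_1 = 1*138 + 0*275 + 1*-85 + 0*-30 = 53
  c_2 = 0*138 + 0*275 + -1*-85 + 0*-30 = 85
  c_3 = 3*138 + -2*275 + -2*-85 + -1*-30 = 64
  c_4 = 1*138 + -1*275 + -2*-85 + -1*-30 = 63
Base-5 expansion of each c_i:
  c_1 = 53 = 3·5^0 + 0·5^1 + 2·5^2
  c_2 = 85 = 0·5^0 + 2·5^1 + 3·5^2
  c_3 = 64 = 4·5^0 + 2·5^1 + 2·5^2
  c_4 = 63 = 3·5^0 + 2·5^1 + 2·5^2
λ_0 = (3, 0, 4, 3)
λ_1 = (0, 2, 2, 2)
λ_2 = (2, 3, 2, 2)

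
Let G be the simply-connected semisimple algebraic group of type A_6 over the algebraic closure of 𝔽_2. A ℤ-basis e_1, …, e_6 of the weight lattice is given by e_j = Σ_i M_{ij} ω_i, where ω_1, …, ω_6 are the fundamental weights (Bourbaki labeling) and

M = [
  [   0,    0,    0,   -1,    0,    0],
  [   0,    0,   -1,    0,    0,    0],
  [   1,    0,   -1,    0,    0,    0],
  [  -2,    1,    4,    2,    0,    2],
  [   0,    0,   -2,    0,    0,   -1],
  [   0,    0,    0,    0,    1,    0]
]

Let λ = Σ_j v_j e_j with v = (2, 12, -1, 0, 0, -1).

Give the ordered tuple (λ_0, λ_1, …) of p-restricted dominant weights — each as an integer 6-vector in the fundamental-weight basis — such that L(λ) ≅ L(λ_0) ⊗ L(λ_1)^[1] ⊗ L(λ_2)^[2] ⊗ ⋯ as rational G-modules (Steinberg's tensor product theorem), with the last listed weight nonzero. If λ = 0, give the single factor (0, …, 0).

Compute c_i = Σ_j M_{ij} v_j with v = (2, 12, -1, 0, 0, -1):
  c_1 = (0)·(2) + (0)·(12) + (0)·(-1) + (-1)·(0) + (0)·(0) + (0)·(-1) = 0
  c_2 = (0)·(2) + (0)·(12) + (-1)·(-1) + (0)·(0) + (0)·(0) + (0)·(-1) = 1
  c_3 = (1)·(2) + (0)·(12) + (-1)·(-1) + (0)·(0) + (0)·(0) + (0)·(-1) = 3
  c_4 = (-2)·(2) + (1)·(12) + (4)·(-1) + (2)·(0) + (0)·(0) + (2)·(-1) = 2
  c_5 = (0)·(2) + (0)·(12) + (-2)·(-1) + (0)·(0) + (0)·(0) + (-1)·(-1) = 3
  c_6 = (0)·(2) + (0)·(12) + (0)·(-1) + (0)·(0) + (1)·(0) + (0)·(-1) = 0
Expand coordinatewise in base 2:
  c_1 = 0
  c_2 = 1 = 1·2^0
  c_3 = 3 = 1·2^0 + 1·2^1
  c_4 = 2 = 0·2^0 + 1·2^1
  c_5 = 3 = 1·2^0 + 1·2^1
  c_6 = 0
p-restricted factor λ_0 = (0, 1, 1, 0, 1, 0)
p-restricted factor λ_1 = (0, 0, 1, 1, 1, 0)

((0, 1, 1, 0, 1, 0), (0, 0, 1, 1, 1, 0))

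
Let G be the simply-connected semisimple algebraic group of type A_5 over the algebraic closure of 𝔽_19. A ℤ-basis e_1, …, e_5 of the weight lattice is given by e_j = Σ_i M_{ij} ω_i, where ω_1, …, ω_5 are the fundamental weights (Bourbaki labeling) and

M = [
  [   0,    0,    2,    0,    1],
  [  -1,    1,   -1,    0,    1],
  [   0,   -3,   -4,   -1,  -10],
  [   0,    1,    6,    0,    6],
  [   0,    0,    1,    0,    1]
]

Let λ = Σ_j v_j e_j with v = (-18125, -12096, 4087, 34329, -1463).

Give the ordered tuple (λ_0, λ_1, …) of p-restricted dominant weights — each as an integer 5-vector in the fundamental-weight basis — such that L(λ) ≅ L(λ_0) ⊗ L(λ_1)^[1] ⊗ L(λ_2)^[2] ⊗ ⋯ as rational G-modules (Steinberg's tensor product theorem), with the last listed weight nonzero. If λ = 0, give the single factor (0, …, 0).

Converting to the ω-basis (c_i = row i of M dotted with v = (-18125, -12096, 4087, 34329, -1463)):
  c_1 = 0*-18125 + 0*-12096 + 2*4087 + 0*34329 + 1*-1463 = 6711
  c_2 = -1*-18125 + 1*-12096 + -1*4087 + 0*34329 + 1*-1463 = 479
  c_3 = 0*-18125 + -3*-12096 + -4*4087 + -1*34329 + -10*-1463 = 241
  c_4 = 0*-18125 + 1*-12096 + 6*4087 + 0*34329 + 6*-1463 = 3648
  c_5 = 0*-18125 + 0*-12096 + 1*4087 + 0*34329 + 1*-1463 = 2624
Writing each c_i in base p = 19:
  c_1 = 6711 = 4·19^0 + 11·19^1 + 18·19^2
  c_2 = 479 = 4·19^0 + 6·19^1 + 1·19^2
  c_3 = 241 = 13·19^0 + 12·19^1
  c_4 = 3648 = 0·19^0 + 2·19^1 + 10·19^2
  c_5 = 2624 = 2·19^0 + 5·19^1 + 7·19^2
λ_0 = (4, 4, 13, 0, 2)
λ_1 = (11, 6, 12, 2, 5)
λ_2 = (18, 1, 0, 10, 7)

((4, 4, 13, 0, 2), (11, 6, 12, 2, 5), (18, 1, 0, 10, 7))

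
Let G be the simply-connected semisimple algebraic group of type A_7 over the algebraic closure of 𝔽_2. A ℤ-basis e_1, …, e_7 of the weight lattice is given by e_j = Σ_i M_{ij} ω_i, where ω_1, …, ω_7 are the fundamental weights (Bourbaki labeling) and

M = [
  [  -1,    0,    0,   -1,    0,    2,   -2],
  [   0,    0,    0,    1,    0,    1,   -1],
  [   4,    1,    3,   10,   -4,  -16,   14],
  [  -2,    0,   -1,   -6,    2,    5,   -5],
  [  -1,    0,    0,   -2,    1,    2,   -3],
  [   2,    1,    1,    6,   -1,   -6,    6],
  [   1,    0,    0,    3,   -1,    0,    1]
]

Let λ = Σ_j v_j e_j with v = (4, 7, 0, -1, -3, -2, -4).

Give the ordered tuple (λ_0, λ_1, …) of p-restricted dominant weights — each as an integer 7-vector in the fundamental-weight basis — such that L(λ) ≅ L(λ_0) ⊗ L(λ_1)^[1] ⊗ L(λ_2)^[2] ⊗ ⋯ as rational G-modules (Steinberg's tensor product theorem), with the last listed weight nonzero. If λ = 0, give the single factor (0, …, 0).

In the fundamental-weight basis, λ has coordinates c = M·v (v = (4, 7, 0, -1, -3, -2, -4)):
  c_1 = (-1)·(4) + 0·7 + 0·0 + (-1)·(-1) + (0)·(-3) + (2)·(-2) + (-2)·(-4) = 1
  c_2 = 0·4 + 0·7 + 0·0 + (1)·(-1) + (0)·(-3) + (1)·(-2) + (-1)·(-4) = 1
  c_3 = 4·4 + 1·7 + 3·0 + (10)·(-1) + (-4)·(-3) + (-16)·(-2) + (14)·(-4) = 1
  c_4 = (-2)·(4) + 0·7 + (-1)·(0) + (-6)·(-1) + (2)·(-3) + (5)·(-2) + (-5)·(-4) = 2
  c_5 = (-1)·(4) + 0·7 + 0·0 + (-2)·(-1) + (1)·(-3) + (2)·(-2) + (-3)·(-4) = 3
  c_6 = 2·4 + 1·7 + 1·0 + (6)·(-1) + (-1)·(-3) + (-6)·(-2) + (6)·(-4) = 0
  c_7 = 1·4 + 0·7 + 0·0 + (3)·(-1) + (-1)·(-3) + (0)·(-2) + (1)·(-4) = 0
Writing each c_i in base p = 2:
  c_1 = 1 = 1·2^0
  c_2 = 1 = 1·2^0
  c_3 = 1 = 1·2^0
  c_4 = 2 = 0·2^0 + 1·2^1
  c_5 = 3 = 1·2^0 + 1·2^1
  c_6 = 0
  c_7 = 0
p-restricted factor λ_0 = (1, 1, 1, 0, 1, 0, 0)
p-restricted factor λ_1 = (0, 0, 0, 1, 1, 0, 0)

((1, 1, 1, 0, 1, 0, 0), (0, 0, 0, 1, 1, 0, 0))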